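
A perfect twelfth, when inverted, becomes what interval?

perfect fourth

First reduce the compound perfect twelfth to its simple form, a perfect fifth.
Inverted interval numbers add to nine, so a fifth pairs with a fourth (5 + 4 = 9).
And perfect stays perfect under inversion, so we get a perfect fourth.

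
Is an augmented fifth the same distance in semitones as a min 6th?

Yes

An augmented fifth spans 8 semitones, and a minor sixth also spans 8 semitones — they're enharmonic.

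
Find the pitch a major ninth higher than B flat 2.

C 4

Counting two letter names plus an octave up from B lands on C.
Moving 14 semitones up from Bb2 (the size of a major ninth) reaches C4.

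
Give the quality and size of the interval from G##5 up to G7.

dd15

G to G is the same letter name, plus 2 octaves: a fifteenth.
The perfect fifteenth is 24 semitones; here we have 22, two semitones narrower: doubly diminished.
(Equivalently, a compound doubly diminished octave: a doubly diminished octave plus an octave.)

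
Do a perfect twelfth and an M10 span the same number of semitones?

A perfect twelfth is 19 semitones but a major tenth is 16 semitones — different sizes.

No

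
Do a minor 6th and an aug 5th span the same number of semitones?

Yes

Both span 8 semitones: a minor sixth and an augmented fifth are the same chromatic distance.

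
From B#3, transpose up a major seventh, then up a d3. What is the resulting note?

C#5

Up a major seventh from B#3: A##4 (11 semitones up).
Up a diminished third from A##4: C#5 (2 semitones up).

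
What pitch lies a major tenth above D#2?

F##3

Counting three letter names plus an octave up from D lands on F.
A major tenth is 16 semitones; 16 semitones up from D#2 gives F##3.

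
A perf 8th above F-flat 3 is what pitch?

The letter stays F (same as the start), shifted an octave up.
A perfect octave is 12 semitones; 12 semitones up from Fb3 gives Fb4.

F-flat 4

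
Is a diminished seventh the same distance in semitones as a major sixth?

Yes

A diminished seventh spans 9 semitones, and a major sixth also spans 9 semitones — they're enharmonic.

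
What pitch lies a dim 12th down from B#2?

E##1

The twelfth's letter: B down five letter names plus an octave → E.
Moving 18 semitones down from B#2 (the size of a diminished twelfth) reaches E##1.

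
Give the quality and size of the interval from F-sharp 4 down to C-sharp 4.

perfect 4th

Descending from F#4 to C#4 is the same interval as ascending C#4 to F#4.
C to F spans four letter names (C-D-E-F), so the interval is some kind of fourth.
C#4 to F#4 is 5 semitones, matching the perfect fourth exactly, so the quality is perfect.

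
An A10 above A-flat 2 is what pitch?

Counting three letter names plus an octave up from A lands on C.
An augmented tenth is 17 semitones; 17 semitones up from Ab2 gives C#4.

C-sharp 4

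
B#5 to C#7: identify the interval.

minor ninth

B to C spans two letter names (B-C), plus an octave: a ninth.
B#5 to C#7 is 13 semitones, a half step short of the major ninth (14), so this is minor.
(Equivalently, a compound minor second: a minor second plus an octave.)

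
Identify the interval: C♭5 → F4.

diminished fifth

Descending from Cb5 to F4 is the same interval as ascending F4 to Cb5.
F to C spans five letter names (F-G-A-B-C), so the interval is some kind of fifth.
A perfect fifth would be 7 semitones; F4 to Cb5 is 6, one semitone narrower, so the interval is diminished.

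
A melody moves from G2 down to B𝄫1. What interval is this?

Descending from G2 to Bbb1 is the same interval as ascending Bbb1 to G2.
B to G spans six letter names (B-C-D-E-F-G) — that makes it a sixth of some quality.
A major sixth would be 9 semitones; Bbb1 to G2 is 10, one semitone wider, so the interval is augmented.

augmented sixth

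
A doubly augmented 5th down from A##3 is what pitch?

The fifth takes the letter from A down to D.
A doubly augmented fifth is 9 semitones; 9 semitones down from A##3 gives D3.

D3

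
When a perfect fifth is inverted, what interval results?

perfect fourth

Inverted interval numbers add to nine, so a fifth pairs with a fourth (5 + 4 = 9).
The quality also flips — perfect stays perfect — giving a perfect fourth.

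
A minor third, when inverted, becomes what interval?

Inverted interval numbers add to nine, so a third pairs with a sixth (3 + 6 = 9).
The quality also flips — minor becomes major — giving a major sixth.

M6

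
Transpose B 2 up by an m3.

D 3

Three letter names up from B: D.
A minor third spans 3 semitones, so from B2 the target pitch is D3.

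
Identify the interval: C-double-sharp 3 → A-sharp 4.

minor 13th

C to A spans six letter names (C-D-E-F-G-A), plus an octave — that makes it a thirteenth of some quality.
C##3 to A#4 is 20 semitones, a half step short of the major thirteenth (21), so this is minor.
(Equivalently, a compound minor sixth: a minor sixth plus an octave.)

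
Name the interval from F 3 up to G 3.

major 2nd

F to G spans two letter names (F-G), so the interval is some kind of second.
The major second spans 2 semitones, and F3 to G3 is exactly 2 semitones — so this is a major second.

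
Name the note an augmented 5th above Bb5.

Counting five letter names up from B lands on F.
Moving 8 semitones up from Bb5 (the size of an augmented fifth) reaches F#6.

F#6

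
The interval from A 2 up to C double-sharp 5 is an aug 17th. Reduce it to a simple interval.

Each octave removed subtracts seven from the number: 17 − 14 = 3.
So an augmented seventeenth is 2 octaves plus an augmented third. The quality is unchanged.

augmented third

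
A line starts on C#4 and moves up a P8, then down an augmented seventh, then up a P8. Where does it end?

Db5

A perfect octave up from C#4 is C#5.
Down an augmented seventh from C#5: Db4 (12 semitones down).
Db4 up a perfect octave → Db5 (12 semitones).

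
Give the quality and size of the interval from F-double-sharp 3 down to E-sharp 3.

major second

Descending from F##3 to E#3 is the same interval as ascending E#3 to F##3.
E to F spans two letter names (E-F): a second.
The major second spans 2 semitones, and E#3 to F##3 is exactly 2 semitones — so this is a major second.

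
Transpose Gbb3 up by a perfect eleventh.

Cbb5

Counting four letter names plus an octave up from G lands on C.
A perfect eleventh spans 17 semitones, so from Gbb3 the target pitch is Cbb5.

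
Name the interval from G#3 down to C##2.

d12

Descending from G#3 to C##2 is the same interval as ascending C##2 to G#3.
C to G spans five letter names (C-D-E-F-G), plus an octave — that makes it a twelfth of some quality.
The perfect twelfth is 19 semitones; here we have 18, one semitone narrower: diminished.
(Equivalently, a compound diminished fifth: a diminished fifth plus an octave.)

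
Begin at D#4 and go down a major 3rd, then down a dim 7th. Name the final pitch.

C##3

A major third down from D#4 is B3.
Down a diminished seventh from B3: C##3 (9 semitones down).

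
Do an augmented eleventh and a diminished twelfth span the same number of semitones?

An augmented eleventh = 18 semitones = a diminished twelfth; enharmonically equal.

Yes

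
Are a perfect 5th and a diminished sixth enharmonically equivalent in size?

Yes

Both span 7 semitones: a perfect fifth and a diminished sixth are the same chromatic distance.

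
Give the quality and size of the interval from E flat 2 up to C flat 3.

E to C spans six letter names (E-F-G-A-B-C): a sixth.
At 8 semitones, Eb2→Cb3 falls one short of a major sixth: minor.

minor sixth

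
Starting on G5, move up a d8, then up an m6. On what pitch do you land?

Up a diminished octave from G5: Gb6 (11 semitones up).
A minor sixth up from Gb6 is Ebb7.

Ebb7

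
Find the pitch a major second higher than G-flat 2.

A-flat 2

Two letter names up from G: A.
A major second spans 2 semitones, so from Gb2 the target pitch is Ab2.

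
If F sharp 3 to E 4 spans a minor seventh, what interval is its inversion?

Interval numbers invert to sum to nine: 7 + 2 = 9, so a seventh inverts to a second.
The quality also flips — minor becomes major — giving a major second.

major 2nd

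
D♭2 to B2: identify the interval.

D to B spans six letter names (D-E-F-G-A-B): a sixth.
The major sixth is 9 semitones; here we have 10, one semitone wider: augmented.

A6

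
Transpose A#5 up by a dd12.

The twelfth's letter: A up five letter names plus an octave → E.
A doubly diminished twelfth spans 17 semitones, so from A#5 the target pitch is Eb7.

Eb7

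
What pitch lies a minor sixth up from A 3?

Counting six letter names up from A lands on F.
Moving 8 semitones up from A3 (the size of a minor sixth) reaches F4.

F 4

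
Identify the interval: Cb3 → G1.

diminished 11th

Descending from Cb3 to G1 is the same interval as ascending G1 to Cb3.
G to C spans four letter names (G-A-B-C), plus an octave — that makes it an eleventh of some quality.
The perfect eleventh is 17 semitones; here we have 16, one semitone narrower: diminished.
(Equivalently, a compound diminished fourth: a diminished fourth plus an octave.)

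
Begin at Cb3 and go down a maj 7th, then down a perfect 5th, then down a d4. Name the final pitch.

Down a major seventh from Cb3: Dbb2 (11 semitones down).
Down a perfect fifth from Dbb2: Gbb1 (7 semitones down).
Gbb1 down a diminished fourth → Db1 (4 semitones).

Db1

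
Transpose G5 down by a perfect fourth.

D5

The fourth takes the letter from G down to D.
Moving 5 semitones down from G5 (the size of a perfect fourth) reaches D5.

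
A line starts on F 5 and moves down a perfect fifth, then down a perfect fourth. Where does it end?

F 4

A perfect fifth down from F5 is Bb4.
A perfect fourth down from Bb4 is F4.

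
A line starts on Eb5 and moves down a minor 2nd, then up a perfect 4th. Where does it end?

A minor second down from Eb5 is D5.
Up a perfect fourth from D5: G5 (5 semitones up).

G5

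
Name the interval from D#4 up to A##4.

D to A spans five letter names (D-E-F-G-A) — that makes it a fifth of some quality.
D#4 to A##4 spans 8 semitones — one semitone wider than the perfect fifth (7) — giving an augmented fifth.

augmented fifth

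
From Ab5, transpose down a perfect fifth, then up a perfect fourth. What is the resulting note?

Gb5

Down a perfect fifth from Ab5: Db5 (7 semitones down).
Up a perfect fourth from Db5: Gb5 (5 semitones up).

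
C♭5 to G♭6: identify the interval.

P12

C to G spans five letter names (C-D-E-F-G), plus an octave — that makes it a twelfth of some quality.
The perfect twelfth spans 19 semitones, and Cb5 to Gb6 is exactly 19 semitones — so this is a perfect twelfth.
(Equivalently, a compound perfect fifth: a perfect fifth plus an octave.)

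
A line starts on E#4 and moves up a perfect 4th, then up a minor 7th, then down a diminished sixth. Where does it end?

B##4

A perfect fourth up from E#4 is A#4.
Up a minor seventh from A#4: G#5 (10 semitones up).
G#5 down a diminished sixth → B##4 (7 semitones).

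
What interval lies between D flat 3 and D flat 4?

perfect 8th

D to D is the same letter name, plus an octave: an octave.
Db3 to Db4 is 12 semitones, matching the perfect octave exactly, so the quality is perfect.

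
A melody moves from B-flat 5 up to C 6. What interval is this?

major second

B to C spans two letter names (B-C): a second.
The major second spans 2 semitones, and Bb5 to C6 is exactly 2 semitones — so this is a major second.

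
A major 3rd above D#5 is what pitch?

F##5

Counting three letter names up from D lands on F.
Moving 4 semitones up from D#5 (the size of a major third) reaches F##5.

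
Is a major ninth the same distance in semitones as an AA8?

Yes

Both span 14 semitones: a major ninth and a doubly augmented octave are the same chromatic distance.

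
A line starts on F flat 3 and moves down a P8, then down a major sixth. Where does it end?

A perfect octave down from Fb3 is Fb2.
Down a major sixth from Fb2: Abb1 (9 semitones down).

A double-flat 1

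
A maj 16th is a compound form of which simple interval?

Each octave removed subtracts seven from the number: 16 − 14 = 2.
That makes a major sixteenth a compound major second — 2 octaves plus a major second.

M2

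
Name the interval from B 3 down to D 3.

M6

Descending from B3 to D3 is the same interval as ascending D3 to B3.
D to B spans six letter names (D-E-F-G-A-B), so the interval is some kind of sixth.
Counting semitones, D3→B3 is 9, which is the major sixth.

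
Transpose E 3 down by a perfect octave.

E 2

For an octave the letter name doesn't change: still E, an octave down.
A perfect octave spans 12 semitones, so from E3 the target pitch is E2.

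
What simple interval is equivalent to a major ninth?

Subtracting seven from the interval number removes an octave: 9 − 7 = 2.
So a major ninth is an octave plus a major second. The quality is unchanged.

M2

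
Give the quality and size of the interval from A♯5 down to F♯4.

major 10th

Descending from A#5 to F#4 is the same interval as ascending F#4 to A#5.
F to A spans three letter names (F-G-A), plus an octave: a tenth.
F#4 to A#5 is 16 semitones, matching the major tenth exactly, so the quality is major.
(Equivalently, a compound major third: a major third plus an octave.)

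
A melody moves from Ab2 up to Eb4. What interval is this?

A to E spans five letter names (A-B-C-D-E), plus an octave — that makes it a twelfth of some quality.
Counting semitones, Ab2→Eb4 is 19, which is the perfect twelfth.
(Equivalently, a compound perfect fifth: a perfect fifth plus an octave.)

perfect twelfth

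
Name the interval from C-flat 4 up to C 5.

C to C is the same letter name, plus an octave — that makes it an octave of some quality.
A perfect octave would be 12 semitones; Cb4 to C5 is 13, one semitone wider, so the interval is augmented.

A8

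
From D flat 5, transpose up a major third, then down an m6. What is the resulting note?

Db5 up a major third → F5 (4 semitones).
F5 down a minor sixth → A4 (8 semitones).

A 4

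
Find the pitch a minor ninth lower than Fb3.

Counting two letter names plus an octave down from F lands on E.
A minor ninth is 13 semitones; 13 semitones down from Fb3 gives Eb2.

Eb2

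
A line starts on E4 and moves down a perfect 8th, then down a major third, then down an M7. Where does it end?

Db2

A perfect octave down from E4 is E3.
E3 down a major third → C3 (4 semitones).
C3 down a major seventh → Db2 (11 semitones).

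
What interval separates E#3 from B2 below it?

augmented 4th

Descending from E#3 to B2 is the same interval as ascending B2 to E#3.
B to E spans four letter names (B-C-D-E) — that makes it a fourth of some quality.
The perfect fourth is 5 semitones; here we have 6, one semitone wider: augmented.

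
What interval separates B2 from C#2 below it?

Descending from B2 to C#2 is the same interval as ascending C#2 to B2.
C to B spans seven letter names (C-D-E-F-G-A-B) — that makes it a seventh of some quality.
C#2 to B2 is 10 semitones, a half step short of the major seventh (11), so this is minor.

minor 7th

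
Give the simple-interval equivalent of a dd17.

Subtracting seven from the interval number removes an octave: 17 − 14 = 3.
So a doubly diminished seventeenth is 2 octaves plus a doubly diminished third. The quality is unchanged.

doubly diminished 3rd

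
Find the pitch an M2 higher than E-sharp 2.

F-double-sharp 2

Two letter names up from E: F.
A major second spans 2 semitones, so from E#2 the target pitch is F##2.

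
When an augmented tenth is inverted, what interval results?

diminished sixth

First reduce the compound augmented tenth to its simple form, an augmented third.
The rule of nine gives the new number: 9 − 3 = 6, so a third becomes a sixth.
The quality also flips — augmented becomes diminished — giving a diminished sixth.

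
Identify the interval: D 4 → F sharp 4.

M3

D to F spans three letter names (D-E-F) — that makes it a third of some quality.
The major third spans 4 semitones, and D4 to F#4 is exactly 4 semitones — so this is a major third.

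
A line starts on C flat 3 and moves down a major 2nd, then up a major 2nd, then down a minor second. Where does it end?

A major second down from Cb3 is Bbb2.
Up a major second from Bbb2: Cb3 (2 semitones up).
Down a minor second from Cb3: Bb2 (1 semitone down).

B flat 2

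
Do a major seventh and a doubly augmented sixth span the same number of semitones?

A major seventh spans 11 semitones, and a doubly augmented sixth also spans 11 semitones — they're enharmonic.

Yes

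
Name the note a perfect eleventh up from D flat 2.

Four letters up from D (plus an octave) reaches G.
Moving 17 semitones up from Db2 (the size of a perfect eleventh) reaches Gb3.

G flat 3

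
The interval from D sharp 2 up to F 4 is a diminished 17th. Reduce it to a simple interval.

d3

Each octave removed subtracts seven from the number: 17 − 14 = 3.
That makes a diminished seventeenth a compound diminished third — 2 octaves plus a diminished third.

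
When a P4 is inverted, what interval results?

perfect fifth

Inverted interval numbers add to nine, so a fourth pairs with a fifth (4 + 5 = 9).
And perfect stays perfect under inversion, so we get a perfect fifth.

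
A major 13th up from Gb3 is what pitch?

Eb5

Six letters up from G (plus an octave) reaches E.
A major thirteenth spans 21 semitones, so from Gb3 the target pitch is Eb5.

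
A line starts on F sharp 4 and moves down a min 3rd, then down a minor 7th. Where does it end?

Down a minor third from F#4: D#4 (3 semitones down).
A minor seventh down from D#4 is E#3.

E sharp 3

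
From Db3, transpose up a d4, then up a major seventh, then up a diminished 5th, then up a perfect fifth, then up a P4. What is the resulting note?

Cbb6

Db3 up a diminished fourth → Gbb3 (4 semitones).
Gbb3 up a major seventh → Fb4 (11 semitones).
Fb4 up a diminished fifth → Cbb5 (6 semitones).
Cbb5 up a perfect fifth → Gbb5 (7 semitones).
Up a perfect fourth from Gbb5: Cbb6 (5 semitones up).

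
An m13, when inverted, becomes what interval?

First reduce the compound minor thirteenth to its simple form, a minor sixth.
Interval numbers invert to sum to nine: 6 + 3 = 9, so a sixth inverts to a third.
The quality also flips — minor becomes major — giving a major third.

M3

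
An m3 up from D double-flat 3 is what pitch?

F double-flat 3

The third takes the letter from D up to F.
A minor third is 3 semitones; 3 semitones up from Dbb3 gives Fbb3.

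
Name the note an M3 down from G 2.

Three letter names down from G: E.
Moving 4 semitones down from G2 (the size of a major third) reaches Eb2.

E-flat 2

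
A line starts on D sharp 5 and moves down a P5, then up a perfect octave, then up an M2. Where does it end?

A perfect fifth down from D#5 is G#4.
G#4 up a perfect octave → G#5 (12 semitones).
Up a major second from G#5: A#5 (2 semitones up).

A sharp 5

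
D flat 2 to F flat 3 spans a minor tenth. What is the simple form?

minor third

Each octave removed subtracts seven from the number: 10 − 7 = 3.
That makes a minor tenth a compound minor third — an octave plus a minor third.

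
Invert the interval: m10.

First reduce the compound minor tenth to its simple form, a minor third.
Interval numbers invert to sum to nine: 3 + 6 = 9, so a third inverts to a sixth.
The quality also flips — minor becomes major — giving a major sixth.

M6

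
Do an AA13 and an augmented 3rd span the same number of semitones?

No

A doubly augmented thirteenth spans 23 semitones; an augmented third spans 5 semitones. They differ by 18.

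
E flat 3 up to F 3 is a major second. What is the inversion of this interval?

The rule of nine gives the new number: 9 − 2 = 7, so a second becomes a seventh.
Quality inverts too: major becomes minor. That makes the inversion a minor seventh.

minor 7th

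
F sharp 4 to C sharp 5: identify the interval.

F to C spans five letter names (F-G-A-B-C), so the interval is some kind of fifth.
F#4 to C#5 is 7 semitones, matching the perfect fifth exactly, so the quality is perfect.

P5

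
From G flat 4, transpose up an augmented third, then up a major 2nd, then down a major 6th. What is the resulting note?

E 4

An augmented third up from Gb4 is B4.
B4 up a major second → C#5 (2 semitones).
A major sixth down from C#5 is E4.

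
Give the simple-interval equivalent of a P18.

P4

Take out 2 octaves (14 from the number): 18 − 14 = 4.
That makes a perfect eighteenth a compound perfect fourth — 2 octaves plus a perfect fourth.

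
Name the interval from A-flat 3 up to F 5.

M13

A to F spans six letter names (A-B-C-D-E-F), plus an octave: a thirteenth.
The major thirteenth spans 21 semitones, and Ab3 to F5 is exactly 21 semitones — so this is a major thirteenth.
(Equivalently, a compound major sixth: a major sixth plus an octave.)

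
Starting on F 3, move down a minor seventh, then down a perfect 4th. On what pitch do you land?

F3 down a minor seventh → G2 (10 semitones).
G2 down a perfect fourth → D2 (5 semitones).

D 2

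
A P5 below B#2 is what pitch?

E#2

Counting five letter names down from B lands on E.
A perfect fifth spans 7 semitones, so from B#2 the target pitch is E#2.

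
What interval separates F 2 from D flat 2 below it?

Descending from F2 to Db2 is the same interval as ascending Db2 to F2.
D to F spans three letter names (D-E-F): a third.
The major third spans 4 semitones, and Db2 to F2 is exactly 4 semitones — so this is a major third.

major 3rd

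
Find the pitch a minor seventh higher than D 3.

C 4

The seventh takes the letter from D up to C.
A minor seventh is 10 semitones; 10 semitones up from D3 gives C4.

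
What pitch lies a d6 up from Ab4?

Fbb5

Counting six letter names up from A lands on F.
A diminished sixth spans 7 semitones, so from Ab4 the target pitch is Fbb5.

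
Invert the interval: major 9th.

First reduce the compound major ninth to its simple form, a major second.
Inverted interval numbers add to nine, so a second pairs with a seventh (2 + 7 = 9).
Quality inverts too: major becomes minor. That makes the inversion a minor seventh.

m7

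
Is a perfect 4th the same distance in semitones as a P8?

No

A perfect fourth spans 5 semitones; a perfect octave spans 12 semitones. They differ by 7.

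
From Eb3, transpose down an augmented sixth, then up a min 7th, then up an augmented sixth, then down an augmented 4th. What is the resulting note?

Eb3 down an augmented sixth → Gbb2 (10 semitones).
A minor seventh up from Gbb2 is Fbb3.
Fbb3 up an augmented sixth → Db4 (10 semitones).
Down an augmented fourth from Db4: Abb3 (6 semitones down).

Abb3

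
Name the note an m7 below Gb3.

Ab2

The seventh takes the letter from G down to A.
A minor seventh spans 10 semitones, so from Gb3 the target pitch is Ab2.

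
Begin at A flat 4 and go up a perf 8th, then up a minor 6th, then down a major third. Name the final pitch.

D double-flat 6

A perfect octave up from Ab4 is Ab5.
Ab5 up a minor sixth → Fb6 (8 semitones).
Down a major third from Fb6: Dbb6 (4 semitones down).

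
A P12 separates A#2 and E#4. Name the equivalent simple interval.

perfect 5th

Subtracting seven from the interval number removes an octave: 12 − 7 = 5.
Quality carries through unchanged, so the simple form is a perfect fifth.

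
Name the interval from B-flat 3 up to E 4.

B to E spans four letter names (B-C-D-E): a fourth.
A perfect fourth would be 5 semitones; Bb3 to E4 is 6, one semitone wider, so the interval is augmented.

A4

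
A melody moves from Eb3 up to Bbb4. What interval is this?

diminished twelfth

E to B spans five letter names (E-F-G-A-B), plus an octave: a twelfth.
Eb3 to Bbb4 spans 18 semitones — one semitone narrower than the perfect twelfth (19) — giving a diminished twelfth.
(Equivalently, a compound diminished fifth: a diminished fifth plus an octave.)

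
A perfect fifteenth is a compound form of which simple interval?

P8

Take out an octave (7 from the number): 15 − 7 = 8.
That makes a perfect fifteenth a compound perfect octave — an octave plus a perfect octave.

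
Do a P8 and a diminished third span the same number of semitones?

No

12 semitones (perfect octave) vs 2 semitones (diminished third): not equal.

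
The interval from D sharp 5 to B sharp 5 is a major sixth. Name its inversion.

The rule of nine gives the new number: 9 − 6 = 3, so a sixth becomes a third.
Quality inverts too: major becomes minor. That makes the inversion a minor third.

minor third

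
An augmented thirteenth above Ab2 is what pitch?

F#4

Counting six letter names plus an octave up from A lands on F.
An augmented thirteenth spans 22 semitones, so from Ab2 the target pitch is F#4.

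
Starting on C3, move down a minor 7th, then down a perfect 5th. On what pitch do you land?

Down a minor seventh from C3: D2 (10 semitones down).
Down a perfect fifth from D2: G1 (7 semitones down).

G1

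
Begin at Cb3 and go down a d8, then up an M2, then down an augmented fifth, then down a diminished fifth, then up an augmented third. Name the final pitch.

E#1

A diminished octave down from Cb3 is C2.
C2 up a major second → D2 (2 semitones).
An augmented fifth down from D2 is Gb1.
A diminished fifth down from Gb1 is C1.
C1 up an augmented third → E#1 (5 semitones).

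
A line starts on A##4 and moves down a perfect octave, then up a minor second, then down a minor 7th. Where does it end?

A##4 down a perfect octave → A##3 (12 semitones).
Up a minor second from A##3: B#3 (1 semitone up).
B#3 down a minor seventh → C##3 (10 semitones).

C##3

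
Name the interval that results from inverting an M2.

m7

Inverted interval numbers add to nine, so a second pairs with a seventh (2 + 7 = 9).
The quality also flips — major becomes minor — giving a minor seventh.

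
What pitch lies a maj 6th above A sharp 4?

F double-sharp 5

Six letter names up from A: F.
Moving 9 semitones up from A#4 (the size of a major sixth) reaches F##5.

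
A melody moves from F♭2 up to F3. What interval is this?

F to F is the same letter name, plus an octave, so the interval is some kind of octave.
The perfect octave is 12 semitones; here we have 13, one semitone wider: augmented.

augmented octave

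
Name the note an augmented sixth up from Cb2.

A2

Six letter names up from C: A.
An augmented sixth spans 10 semitones, so from Cb2 the target pitch is A2.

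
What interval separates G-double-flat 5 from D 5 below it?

doubly diminished 4th

Descending from Gbb5 to D5 is the same interval as ascending D5 to Gbb5.
D to G spans four letter names (D-E-F-G), so the interval is some kind of fourth.
A perfect fourth would be 5 semitones; D5 to Gbb5 is 3, two semitones narrower, so the interval is doubly diminished.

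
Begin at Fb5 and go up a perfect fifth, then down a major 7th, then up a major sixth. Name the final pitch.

Fb5 up a perfect fifth → Cb6 (7 semitones).
A major seventh down from Cb6 is Dbb5.
Up a major sixth from Dbb5: Bbb5 (9 semitones up).

Bbb5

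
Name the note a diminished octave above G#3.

For an octave the letter name doesn't change: still G, an octave up.
A diminished octave spans 11 semitones, so from G#3 the target pitch is G4.

G4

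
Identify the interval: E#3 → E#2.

perfect octave

Descending from E#3 to E#2 is the same interval as ascending E#2 to E#3.
E to E is the same letter name, plus an octave — that makes it an octave of some quality.
E#2 to E#3 is 12 semitones, matching the perfect octave exactly, so the quality is perfect.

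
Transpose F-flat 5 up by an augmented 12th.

C 7

The twelfth's letter: F up five letter names plus an octave → C.
Moving 20 semitones up from Fb5 (the size of an augmented twelfth) reaches C7.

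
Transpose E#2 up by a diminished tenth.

Three letters up from E (plus an octave) reaches G.
A diminished tenth is 14 semitones; 14 semitones up from E#2 gives G3.

G3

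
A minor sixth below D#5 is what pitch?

F##4

Six letter names down from D: F.
A minor sixth spans 8 semitones, so from D#5 the target pitch is F##4.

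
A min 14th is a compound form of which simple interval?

Subtracting seven from the interval number removes an octave: 14 − 7 = 7.
Quality carries through unchanged, so the simple form is a minor seventh.

m7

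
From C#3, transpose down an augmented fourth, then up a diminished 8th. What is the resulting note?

Gb3

An augmented fourth down from C#3 is G2.
A diminished octave up from G2 is Gb3.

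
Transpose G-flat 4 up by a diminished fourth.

Counting four letter names up from G lands on C.
Moving 4 semitones up from Gb4 (the size of a diminished fourth) reaches Cbb5.

C-double-flat 5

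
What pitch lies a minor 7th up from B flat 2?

Counting seven letter names up from B lands on A.
A minor seventh is 10 semitones; 10 semitones up from Bb2 gives Ab3.

A flat 3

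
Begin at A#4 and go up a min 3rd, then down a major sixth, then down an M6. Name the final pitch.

G3

A minor third up from A#4 is C#5.
C#5 down a major sixth → E4 (9 semitones).
Down a major sixth from E4: G3 (9 semitones down).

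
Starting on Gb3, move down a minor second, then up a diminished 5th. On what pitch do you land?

A minor second down from Gb3 is F3.
A diminished fifth up from F3 is Cb4.

Cb4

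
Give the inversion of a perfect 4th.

Interval numbers invert to sum to nine: 4 + 5 = 9, so a fourth inverts to a fifth.
And perfect stays perfect under inversion, so we get a perfect fifth.

P5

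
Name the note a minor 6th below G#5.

B#4

Six letter names down from G: B.
Moving 8 semitones down from G#5 (the size of a minor sixth) reaches B#4.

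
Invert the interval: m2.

major seventh

Inverted interval numbers add to nine, so a second pairs with a seventh (2 + 7 = 9).
The quality also flips — minor becomes major — giving a major seventh.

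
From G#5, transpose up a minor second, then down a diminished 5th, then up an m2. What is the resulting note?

A minor second up from G#5 is A5.
A diminished fifth down from A5 is D#5.
D#5 up a minor second → E5 (1 semitone).

E5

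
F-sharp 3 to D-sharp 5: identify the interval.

major 13th

F to D spans six letter names (F-G-A-B-C-D), plus an octave, so the interval is some kind of thirteenth.
The major thirteenth spans 21 semitones, and F#3 to D#5 is exactly 21 semitones — so this is a major thirteenth.
(Equivalently, a compound major sixth: a major sixth plus an octave.)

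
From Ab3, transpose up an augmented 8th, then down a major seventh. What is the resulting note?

Bb3

Ab3 up an augmented octave → A4 (13 semitones).
Down a major seventh from A4: Bb3 (11 semitones down).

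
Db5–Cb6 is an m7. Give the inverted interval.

Interval numbers invert to sum to nine: 7 + 2 = 9, so a seventh inverts to a second.
And minor becomes major under inversion, so we get a major second.

M2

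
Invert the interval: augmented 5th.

diminished 4th

Inverted interval numbers add to nine, so a fifth pairs with a fourth (5 + 4 = 9).
And augmented becomes diminished under inversion, so we get a diminished fourth.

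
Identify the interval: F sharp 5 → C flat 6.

F to C spans five letter names (F-G-A-B-C): a fifth.
The perfect fifth is 7 semitones; here we have 5, two semitones narrower: doubly diminished.

doubly diminished fifth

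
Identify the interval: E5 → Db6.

E to D spans seven letter names (E-F-G-A-B-C-D): a seventh.
The major seventh is 11 semitones; here we have 9, two semitones narrower: diminished.

diminished 7th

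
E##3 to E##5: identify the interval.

E to E is the same letter name, plus 2 octaves — that makes it a fifteenth of some quality.
Counting semitones, E##3→E##5 is 24, which is the perfect fifteenth.
(Equivalently, a compound perfect octave: a perfect octave plus an octave.)

perfect fifteenth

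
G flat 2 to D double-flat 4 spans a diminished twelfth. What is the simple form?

d5

Take out an octave (7 from the number): 12 − 7 = 5.
So a diminished twelfth is an octave plus a diminished fifth. The quality is unchanged.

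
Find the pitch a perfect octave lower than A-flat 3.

The letter stays A (same as the start), shifted an octave down.
Moving 12 semitones down from Ab3 (the size of a perfect octave) reaches Ab2.

A-flat 2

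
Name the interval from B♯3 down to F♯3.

A4

Descending from B#3 to F#3 is the same interval as ascending F#3 to B#3.
F to B spans four letter names (F-G-A-B) — that makes it a fourth of some quality.
A perfect fourth would be 5 semitones; F#3 to B#3 is 6, one semitone wider, so the interval is augmented.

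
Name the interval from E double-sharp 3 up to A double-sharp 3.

E to A spans four letter names (E-F-G-A), so the interval is some kind of fourth.
E##3 to A##3 is 5 semitones, matching the perfect fourth exactly, so the quality is perfect.

P4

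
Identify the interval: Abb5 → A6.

doubly augmented 8th

A to A is the same letter name, plus an octave: an octave.
The perfect octave is 12 semitones; here we have 14, two semitones wider: doubly augmented.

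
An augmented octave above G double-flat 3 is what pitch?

G flat 4

The letter stays G (same as the start), shifted an octave up.
Moving 13 semitones up from Gbb3 (the size of an augmented octave) reaches Gb4.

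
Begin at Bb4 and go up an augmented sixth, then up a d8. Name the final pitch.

An augmented sixth up from Bb4 is G#5.
G#5 up a diminished octave → G6 (11 semitones).

G6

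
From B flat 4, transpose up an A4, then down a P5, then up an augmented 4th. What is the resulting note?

D sharp 5

An augmented fourth up from Bb4 is E5.
A perfect fifth down from E5 is A4.
An augmented fourth up from A4 is D#5.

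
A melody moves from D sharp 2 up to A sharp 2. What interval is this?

D to A spans five letter names (D-E-F-G-A): a fifth.
D#2 to A#2 is 7 semitones, matching the perfect fifth exactly, so the quality is perfect.

perfect 5th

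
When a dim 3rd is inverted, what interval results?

A6

Inverted interval numbers add to nine, so a third pairs with a sixth (3 + 6 = 9).
And diminished becomes augmented under inversion, so we get an augmented sixth.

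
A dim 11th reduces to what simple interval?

Each octave removed subtracts seven from the number: 11 − 7 = 4.
That makes a diminished eleventh a compound diminished fourth — an octave plus a diminished fourth.

diminished fourth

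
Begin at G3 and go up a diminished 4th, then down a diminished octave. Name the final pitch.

C3

A diminished fourth up from G3 is Cb4.
Down a diminished octave from Cb4: C3 (11 semitones down).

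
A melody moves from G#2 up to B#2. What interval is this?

major third

G to B spans three letter names (G-A-B), so the interval is some kind of third.
The major third spans 4 semitones, and G#2 to B#2 is exactly 4 semitones — so this is a major third.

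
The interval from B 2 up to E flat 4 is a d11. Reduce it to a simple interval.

diminished 4th

Take out an octave (7 from the number): 11 − 7 = 4.
Quality carries through unchanged, so the simple form is a diminished fourth.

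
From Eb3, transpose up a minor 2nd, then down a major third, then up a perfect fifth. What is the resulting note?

Abb3

A minor second up from Eb3 is Fb3.
A major third down from Fb3 is Dbb3.
Dbb3 up a perfect fifth → Abb3 (7 semitones).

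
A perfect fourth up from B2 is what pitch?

Four letter names up from B: E.
A perfect fourth spans 5 semitones, so from B2 the target pitch is E3.

E3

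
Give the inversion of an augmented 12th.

First reduce the compound augmented twelfth to its simple form, an augmented fifth.
Inverted interval numbers add to nine, so a fifth pairs with a fourth (5 + 4 = 9).
And augmented becomes diminished under inversion, so we get a diminished fourth.

diminished 4th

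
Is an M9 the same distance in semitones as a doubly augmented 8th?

Both span 14 semitones: a major ninth and a doubly augmented octave are the same chromatic distance.

Yes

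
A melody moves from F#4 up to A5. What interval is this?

F to A spans three letter names (F-G-A), plus an octave, so the interval is some kind of tenth.
F#4 to A5 is 15 semitones, a half step short of the major tenth (16), so this is minor.
(Equivalently, a compound minor third: a minor third plus an octave.)

m10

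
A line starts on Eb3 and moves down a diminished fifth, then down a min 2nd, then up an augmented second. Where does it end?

Eb3 down a diminished fifth → A2 (6 semitones).
A minor second down from A2 is G#2.
G#2 up an augmented second → A##2 (3 semitones).

A##2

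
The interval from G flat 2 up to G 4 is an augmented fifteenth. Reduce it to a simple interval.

Take out an octave (7 from the number): 15 − 7 = 8.
That makes an augmented fifteenth a compound augmented octave — an octave plus an augmented octave.

augmented 8th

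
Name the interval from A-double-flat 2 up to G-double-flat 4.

A to G spans seven letter names (A-B-C-D-E-F-G), plus an octave, so the interval is some kind of fourteenth.
At 22 semitones, Abb2→Gbb4 falls one short of a major fourteenth: minor.
(Equivalently, a compound minor seventh: a minor seventh plus an octave.)

minor fourteenth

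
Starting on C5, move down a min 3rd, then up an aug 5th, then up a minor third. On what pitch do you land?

A minor third down from C5 is A4.
A4 up an augmented fifth → E#5 (8 semitones).
A minor third up from E#5 is G#5.

G#5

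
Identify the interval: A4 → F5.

m6

A to F spans six letter names (A-B-C-D-E-F): a sixth.
A4 to F5 is 8 semitones, a half step short of the major sixth (9), so this is minor.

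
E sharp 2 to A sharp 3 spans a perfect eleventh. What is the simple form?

P4

Subtracting seven from the interval number removes an octave: 11 − 7 = 4.
Quality carries through unchanged, so the simple form is a perfect fourth.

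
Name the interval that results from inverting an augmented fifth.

The rule of nine gives the new number: 9 − 5 = 4, so a fifth becomes a fourth.
The quality also flips — augmented becomes diminished — giving a diminished fourth.

diminished 4th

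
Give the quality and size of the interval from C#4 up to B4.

minor 7th

C to B spans seven letter names (C-D-E-F-G-A-B), so the interval is some kind of seventh.
At 10 semitones, C#4→B4 falls one short of a major seventh: minor.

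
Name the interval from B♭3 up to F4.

B to F spans five letter names (B-C-D-E-F): a fifth.
The perfect fifth spans 7 semitones, and Bb3 to F4 is exactly 7 semitones — so this is a perfect fifth.

P5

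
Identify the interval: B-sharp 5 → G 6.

B to G spans six letter names (B-C-D-E-F-G), so the interval is some kind of sixth.
The major sixth is 9 semitones; here we have 7, two semitones narrower: diminished.

diminished sixth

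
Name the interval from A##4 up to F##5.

minor 6th

A to F spans six letter names (A-B-C-D-E-F): a sixth.
A##4 to F##5 is 8 semitones, a half step short of the major sixth (9), so this is minor.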